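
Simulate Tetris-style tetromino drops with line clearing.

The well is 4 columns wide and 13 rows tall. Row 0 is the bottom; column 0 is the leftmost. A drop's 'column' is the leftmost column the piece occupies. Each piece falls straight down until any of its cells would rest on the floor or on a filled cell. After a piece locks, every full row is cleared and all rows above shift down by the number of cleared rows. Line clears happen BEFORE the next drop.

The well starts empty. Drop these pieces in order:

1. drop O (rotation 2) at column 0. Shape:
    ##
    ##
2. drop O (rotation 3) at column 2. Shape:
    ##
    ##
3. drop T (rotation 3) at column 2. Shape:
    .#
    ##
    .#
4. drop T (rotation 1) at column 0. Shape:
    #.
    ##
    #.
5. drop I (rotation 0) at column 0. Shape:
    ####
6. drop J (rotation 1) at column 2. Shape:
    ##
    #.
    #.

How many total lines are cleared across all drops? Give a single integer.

Answer: 4

Derivation:
Drop 1: O rot2 at col 0 lands with bottom-row=0; cleared 0 line(s) (total 0); column heights now [2 2 0 0], max=2
Drop 2: O rot3 at col 2 lands with bottom-row=0; cleared 2 line(s) (total 2); column heights now [0 0 0 0], max=0
Drop 3: T rot3 at col 2 lands with bottom-row=0; cleared 0 line(s) (total 2); column heights now [0 0 2 3], max=3
Drop 4: T rot1 at col 0 lands with bottom-row=0; cleared 1 line(s) (total 3); column heights now [2 0 0 2], max=2
Drop 5: I rot0 at col 0 lands with bottom-row=2; cleared 1 line(s) (total 4); column heights now [2 0 0 2], max=2
Drop 6: J rot1 at col 2 lands with bottom-row=0; cleared 0 line(s) (total 4); column heights now [2 0 3 3], max=3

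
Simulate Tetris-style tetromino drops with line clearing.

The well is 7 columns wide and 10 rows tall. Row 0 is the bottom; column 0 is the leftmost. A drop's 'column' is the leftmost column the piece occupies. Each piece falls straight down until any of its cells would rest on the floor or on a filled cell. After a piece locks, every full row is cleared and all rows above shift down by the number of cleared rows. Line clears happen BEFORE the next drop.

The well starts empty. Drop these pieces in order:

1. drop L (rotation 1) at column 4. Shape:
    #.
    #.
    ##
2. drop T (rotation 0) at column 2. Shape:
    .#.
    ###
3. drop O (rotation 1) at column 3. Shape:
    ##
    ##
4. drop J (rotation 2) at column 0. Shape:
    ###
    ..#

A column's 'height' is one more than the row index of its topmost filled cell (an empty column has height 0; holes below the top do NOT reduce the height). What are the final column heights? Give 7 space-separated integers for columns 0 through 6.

Answer: 6 6 6 7 7 1 0

Derivation:
Drop 1: L rot1 at col 4 lands with bottom-row=0; cleared 0 line(s) (total 0); column heights now [0 0 0 0 3 1 0], max=3
Drop 2: T rot0 at col 2 lands with bottom-row=3; cleared 0 line(s) (total 0); column heights now [0 0 4 5 4 1 0], max=5
Drop 3: O rot1 at col 3 lands with bottom-row=5; cleared 0 line(s) (total 0); column heights now [0 0 4 7 7 1 0], max=7
Drop 4: J rot2 at col 0 lands with bottom-row=4; cleared 0 line(s) (total 0); column heights now [6 6 6 7 7 1 0], max=7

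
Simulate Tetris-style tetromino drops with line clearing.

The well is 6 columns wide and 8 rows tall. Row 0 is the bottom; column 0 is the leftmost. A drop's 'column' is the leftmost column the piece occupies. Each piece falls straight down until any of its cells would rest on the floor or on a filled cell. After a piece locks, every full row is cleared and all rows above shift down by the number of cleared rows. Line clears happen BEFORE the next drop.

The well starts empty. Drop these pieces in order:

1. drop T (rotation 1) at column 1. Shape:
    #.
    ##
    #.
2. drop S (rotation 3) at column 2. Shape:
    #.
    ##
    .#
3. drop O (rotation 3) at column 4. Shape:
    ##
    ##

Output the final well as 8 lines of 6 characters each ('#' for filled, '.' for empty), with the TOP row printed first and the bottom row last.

Answer: ......
......
......
......
..#...
.###..
.#####
.#..##

Derivation:
Drop 1: T rot1 at col 1 lands with bottom-row=0; cleared 0 line(s) (total 0); column heights now [0 3 2 0 0 0], max=3
Drop 2: S rot3 at col 2 lands with bottom-row=1; cleared 0 line(s) (total 0); column heights now [0 3 4 3 0 0], max=4
Drop 3: O rot3 at col 4 lands with bottom-row=0; cleared 0 line(s) (total 0); column heights now [0 3 4 3 2 2], max=4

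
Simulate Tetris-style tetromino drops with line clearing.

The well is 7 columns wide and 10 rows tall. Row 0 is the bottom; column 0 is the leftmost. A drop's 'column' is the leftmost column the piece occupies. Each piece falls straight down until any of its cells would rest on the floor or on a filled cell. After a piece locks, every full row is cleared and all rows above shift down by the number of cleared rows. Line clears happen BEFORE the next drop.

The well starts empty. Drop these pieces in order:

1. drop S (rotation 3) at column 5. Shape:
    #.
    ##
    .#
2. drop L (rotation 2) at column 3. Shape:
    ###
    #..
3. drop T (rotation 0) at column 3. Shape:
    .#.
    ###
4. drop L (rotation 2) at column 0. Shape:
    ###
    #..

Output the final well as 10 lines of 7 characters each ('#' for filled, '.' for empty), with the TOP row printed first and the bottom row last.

Answer: .......
.......
.......
.......
....#..
...###.
...###.
...#.#.
###..##
#.....#

Derivation:
Drop 1: S rot3 at col 5 lands with bottom-row=0; cleared 0 line(s) (total 0); column heights now [0 0 0 0 0 3 2], max=3
Drop 2: L rot2 at col 3 lands with bottom-row=2; cleared 0 line(s) (total 0); column heights now [0 0 0 4 4 4 2], max=4
Drop 3: T rot0 at col 3 lands with bottom-row=4; cleared 0 line(s) (total 0); column heights now [0 0 0 5 6 5 2], max=6
Drop 4: L rot2 at col 0 lands with bottom-row=0; cleared 0 line(s) (total 0); column heights now [2 2 2 5 6 5 2], max=6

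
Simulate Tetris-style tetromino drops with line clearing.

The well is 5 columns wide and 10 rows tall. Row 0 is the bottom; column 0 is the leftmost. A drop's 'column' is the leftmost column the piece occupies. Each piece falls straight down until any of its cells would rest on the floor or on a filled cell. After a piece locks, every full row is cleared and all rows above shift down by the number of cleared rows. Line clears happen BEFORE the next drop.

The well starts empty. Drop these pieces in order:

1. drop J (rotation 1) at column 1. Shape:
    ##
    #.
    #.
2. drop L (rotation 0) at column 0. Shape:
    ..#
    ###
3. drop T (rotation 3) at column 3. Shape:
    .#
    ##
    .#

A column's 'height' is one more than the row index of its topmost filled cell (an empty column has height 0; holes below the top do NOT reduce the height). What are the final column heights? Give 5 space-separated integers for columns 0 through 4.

Answer: 4 4 5 2 3

Derivation:
Drop 1: J rot1 at col 1 lands with bottom-row=0; cleared 0 line(s) (total 0); column heights now [0 3 3 0 0], max=3
Drop 2: L rot0 at col 0 lands with bottom-row=3; cleared 0 line(s) (total 0); column heights now [4 4 5 0 0], max=5
Drop 3: T rot3 at col 3 lands with bottom-row=0; cleared 0 line(s) (total 0); column heights now [4 4 5 2 3], max=5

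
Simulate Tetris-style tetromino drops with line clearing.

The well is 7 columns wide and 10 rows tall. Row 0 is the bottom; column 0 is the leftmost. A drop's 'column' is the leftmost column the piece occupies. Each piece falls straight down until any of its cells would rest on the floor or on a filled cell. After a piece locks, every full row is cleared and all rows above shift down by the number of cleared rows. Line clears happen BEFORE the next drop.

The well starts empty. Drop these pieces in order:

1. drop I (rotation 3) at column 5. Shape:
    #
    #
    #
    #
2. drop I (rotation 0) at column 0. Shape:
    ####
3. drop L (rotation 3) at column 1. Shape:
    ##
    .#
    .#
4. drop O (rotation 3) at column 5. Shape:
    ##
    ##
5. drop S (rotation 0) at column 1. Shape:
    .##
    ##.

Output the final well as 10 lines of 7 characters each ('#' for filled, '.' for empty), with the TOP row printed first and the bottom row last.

Answer: .......
.......
.......
.......
..##.##
.##..##
.##..#.
..#..#.
..#..#.
####.#.

Derivation:
Drop 1: I rot3 at col 5 lands with bottom-row=0; cleared 0 line(s) (total 0); column heights now [0 0 0 0 0 4 0], max=4
Drop 2: I rot0 at col 0 lands with bottom-row=0; cleared 0 line(s) (total 0); column heights now [1 1 1 1 0 4 0], max=4
Drop 3: L rot3 at col 1 lands with bottom-row=1; cleared 0 line(s) (total 0); column heights now [1 4 4 1 0 4 0], max=4
Drop 4: O rot3 at col 5 lands with bottom-row=4; cleared 0 line(s) (total 0); column heights now [1 4 4 1 0 6 6], max=6
Drop 5: S rot0 at col 1 lands with bottom-row=4; cleared 0 line(s) (total 0); column heights now [1 5 6 6 0 6 6], max=6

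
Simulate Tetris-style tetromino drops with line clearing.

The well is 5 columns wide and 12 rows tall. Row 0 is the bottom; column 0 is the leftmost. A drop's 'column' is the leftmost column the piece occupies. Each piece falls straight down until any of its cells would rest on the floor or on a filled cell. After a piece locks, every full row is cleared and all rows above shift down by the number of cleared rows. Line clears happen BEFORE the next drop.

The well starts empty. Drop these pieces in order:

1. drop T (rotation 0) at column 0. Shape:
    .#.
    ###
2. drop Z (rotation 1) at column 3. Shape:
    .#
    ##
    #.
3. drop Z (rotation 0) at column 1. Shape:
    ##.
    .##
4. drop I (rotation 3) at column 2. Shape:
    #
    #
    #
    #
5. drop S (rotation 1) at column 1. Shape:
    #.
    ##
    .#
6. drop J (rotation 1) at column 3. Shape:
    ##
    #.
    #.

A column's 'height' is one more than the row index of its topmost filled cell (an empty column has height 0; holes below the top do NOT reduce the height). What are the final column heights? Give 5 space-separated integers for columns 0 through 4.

Answer: 1 11 10 6 6

Derivation:
Drop 1: T rot0 at col 0 lands with bottom-row=0; cleared 0 line(s) (total 0); column heights now [1 2 1 0 0], max=2
Drop 2: Z rot1 at col 3 lands with bottom-row=0; cleared 0 line(s) (total 0); column heights now [1 2 1 2 3], max=3
Drop 3: Z rot0 at col 1 lands with bottom-row=2; cleared 0 line(s) (total 0); column heights now [1 4 4 3 3], max=4
Drop 4: I rot3 at col 2 lands with bottom-row=4; cleared 0 line(s) (total 0); column heights now [1 4 8 3 3], max=8
Drop 5: S rot1 at col 1 lands with bottom-row=8; cleared 0 line(s) (total 0); column heights now [1 11 10 3 3], max=11
Drop 6: J rot1 at col 3 lands with bottom-row=3; cleared 0 line(s) (total 0); column heights now [1 11 10 6 6], max=11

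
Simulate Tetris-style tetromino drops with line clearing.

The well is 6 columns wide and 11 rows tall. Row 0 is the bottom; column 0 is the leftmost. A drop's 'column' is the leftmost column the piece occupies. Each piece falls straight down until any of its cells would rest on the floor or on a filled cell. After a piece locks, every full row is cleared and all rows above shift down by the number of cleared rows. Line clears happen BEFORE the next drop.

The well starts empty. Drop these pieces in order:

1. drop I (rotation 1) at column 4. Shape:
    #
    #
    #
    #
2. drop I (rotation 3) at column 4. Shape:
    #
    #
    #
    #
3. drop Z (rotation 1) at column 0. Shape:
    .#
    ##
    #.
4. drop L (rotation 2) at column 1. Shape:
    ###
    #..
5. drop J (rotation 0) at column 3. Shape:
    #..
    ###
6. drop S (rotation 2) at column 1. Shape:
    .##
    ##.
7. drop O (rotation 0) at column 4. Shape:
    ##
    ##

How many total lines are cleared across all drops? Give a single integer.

Answer: 0

Derivation:
Drop 1: I rot1 at col 4 lands with bottom-row=0; cleared 0 line(s) (total 0); column heights now [0 0 0 0 4 0], max=4
Drop 2: I rot3 at col 4 lands with bottom-row=4; cleared 0 line(s) (total 0); column heights now [0 0 0 0 8 0], max=8
Drop 3: Z rot1 at col 0 lands with bottom-row=0; cleared 0 line(s) (total 0); column heights now [2 3 0 0 8 0], max=8
Drop 4: L rot2 at col 1 lands with bottom-row=3; cleared 0 line(s) (total 0); column heights now [2 5 5 5 8 0], max=8
Drop 5: J rot0 at col 3 lands with bottom-row=8; cleared 0 line(s) (total 0); column heights now [2 5 5 10 9 9], max=10
Drop 6: S rot2 at col 1 lands with bottom-row=9; cleared 0 line(s) (total 0); column heights now [2 10 11 11 9 9], max=11
Drop 7: O rot0 at col 4 lands with bottom-row=9; cleared 0 line(s) (total 0); column heights now [2 10 11 11 11 11], max=11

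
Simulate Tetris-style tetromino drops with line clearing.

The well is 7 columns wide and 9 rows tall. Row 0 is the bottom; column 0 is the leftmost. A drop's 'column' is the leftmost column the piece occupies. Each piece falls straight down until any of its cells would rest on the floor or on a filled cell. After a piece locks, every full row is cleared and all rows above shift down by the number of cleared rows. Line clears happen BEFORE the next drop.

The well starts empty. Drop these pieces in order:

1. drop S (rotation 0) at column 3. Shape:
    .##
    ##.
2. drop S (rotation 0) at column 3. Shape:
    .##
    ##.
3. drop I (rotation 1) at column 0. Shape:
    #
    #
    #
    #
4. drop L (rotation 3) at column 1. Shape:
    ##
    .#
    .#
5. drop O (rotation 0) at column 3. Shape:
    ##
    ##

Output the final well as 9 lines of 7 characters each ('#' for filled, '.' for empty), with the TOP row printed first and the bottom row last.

Drop 1: S rot0 at col 3 lands with bottom-row=0; cleared 0 line(s) (total 0); column heights now [0 0 0 1 2 2 0], max=2
Drop 2: S rot0 at col 3 lands with bottom-row=2; cleared 0 line(s) (total 0); column heights now [0 0 0 3 4 4 0], max=4
Drop 3: I rot1 at col 0 lands with bottom-row=0; cleared 0 line(s) (total 0); column heights now [4 0 0 3 4 4 0], max=4
Drop 4: L rot3 at col 1 lands with bottom-row=0; cleared 0 line(s) (total 0); column heights now [4 3 3 3 4 4 0], max=4
Drop 5: O rot0 at col 3 lands with bottom-row=4; cleared 0 line(s) (total 0); column heights now [4 3 3 6 6 4 0], max=6

Answer: .......
.......
.......
...##..
...##..
#...##.
#####..
#.#.##.
#.###..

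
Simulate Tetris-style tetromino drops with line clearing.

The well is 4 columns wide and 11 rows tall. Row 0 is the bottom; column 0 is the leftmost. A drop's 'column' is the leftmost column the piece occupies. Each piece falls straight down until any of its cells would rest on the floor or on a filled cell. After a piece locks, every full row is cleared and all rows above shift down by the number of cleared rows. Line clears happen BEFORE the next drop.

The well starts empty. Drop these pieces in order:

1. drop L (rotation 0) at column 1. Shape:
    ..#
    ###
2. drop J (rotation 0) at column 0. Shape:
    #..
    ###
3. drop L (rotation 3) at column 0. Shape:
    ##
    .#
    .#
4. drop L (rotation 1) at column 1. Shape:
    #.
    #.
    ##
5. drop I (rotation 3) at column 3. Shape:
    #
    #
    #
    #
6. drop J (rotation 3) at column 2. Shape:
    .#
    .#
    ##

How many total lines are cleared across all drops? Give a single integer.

Answer: 1

Derivation:
Drop 1: L rot0 at col 1 lands with bottom-row=0; cleared 0 line(s) (total 0); column heights now [0 1 1 2], max=2
Drop 2: J rot0 at col 0 lands with bottom-row=1; cleared 1 line(s) (total 1); column heights now [2 1 1 1], max=2
Drop 3: L rot3 at col 0 lands with bottom-row=1; cleared 0 line(s) (total 1); column heights now [4 4 1 1], max=4
Drop 4: L rot1 at col 1 lands with bottom-row=4; cleared 0 line(s) (total 1); column heights now [4 7 5 1], max=7
Drop 5: I rot3 at col 3 lands with bottom-row=1; cleared 0 line(s) (total 1); column heights now [4 7 5 5], max=7
Drop 6: J rot3 at col 2 lands with bottom-row=5; cleared 0 line(s) (total 1); column heights now [4 7 6 8], max=8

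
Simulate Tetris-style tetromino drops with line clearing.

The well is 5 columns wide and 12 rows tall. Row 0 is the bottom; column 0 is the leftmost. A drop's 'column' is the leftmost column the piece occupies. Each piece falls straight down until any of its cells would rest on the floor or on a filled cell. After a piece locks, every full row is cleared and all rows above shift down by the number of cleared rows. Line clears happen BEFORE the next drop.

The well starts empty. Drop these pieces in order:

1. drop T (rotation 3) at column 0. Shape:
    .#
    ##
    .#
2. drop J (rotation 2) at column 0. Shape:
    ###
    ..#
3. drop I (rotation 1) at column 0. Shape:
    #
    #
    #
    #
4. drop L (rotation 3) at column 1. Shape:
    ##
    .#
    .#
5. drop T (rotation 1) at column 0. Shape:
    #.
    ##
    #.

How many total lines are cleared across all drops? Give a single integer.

Drop 1: T rot3 at col 0 lands with bottom-row=0; cleared 0 line(s) (total 0); column heights now [2 3 0 0 0], max=3
Drop 2: J rot2 at col 0 lands with bottom-row=2; cleared 0 line(s) (total 0); column heights now [4 4 4 0 0], max=4
Drop 3: I rot1 at col 0 lands with bottom-row=4; cleared 0 line(s) (total 0); column heights now [8 4 4 0 0], max=8
Drop 4: L rot3 at col 1 lands with bottom-row=4; cleared 0 line(s) (total 0); column heights now [8 7 7 0 0], max=8
Drop 5: T rot1 at col 0 lands with bottom-row=8; cleared 0 line(s) (total 0); column heights now [11 10 7 0 0], max=11

Answer: 0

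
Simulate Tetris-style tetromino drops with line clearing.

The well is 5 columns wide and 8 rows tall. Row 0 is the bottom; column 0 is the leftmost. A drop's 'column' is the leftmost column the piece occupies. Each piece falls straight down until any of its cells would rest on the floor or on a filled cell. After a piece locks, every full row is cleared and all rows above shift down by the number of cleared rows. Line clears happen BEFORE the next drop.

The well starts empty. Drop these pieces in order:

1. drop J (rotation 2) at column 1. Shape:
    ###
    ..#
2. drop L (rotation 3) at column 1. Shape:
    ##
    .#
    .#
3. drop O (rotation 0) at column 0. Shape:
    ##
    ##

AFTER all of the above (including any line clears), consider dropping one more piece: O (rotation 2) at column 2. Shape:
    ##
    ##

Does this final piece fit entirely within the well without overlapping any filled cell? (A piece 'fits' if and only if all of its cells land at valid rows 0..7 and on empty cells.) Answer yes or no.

Answer: yes

Derivation:
Drop 1: J rot2 at col 1 lands with bottom-row=0; cleared 0 line(s) (total 0); column heights now [0 2 2 2 0], max=2
Drop 2: L rot3 at col 1 lands with bottom-row=2; cleared 0 line(s) (total 0); column heights now [0 5 5 2 0], max=5
Drop 3: O rot0 at col 0 lands with bottom-row=5; cleared 0 line(s) (total 0); column heights now [7 7 5 2 0], max=7
Test piece O rot2 at col 2 (width 2): heights before test = [7 7 5 2 0]; fits = True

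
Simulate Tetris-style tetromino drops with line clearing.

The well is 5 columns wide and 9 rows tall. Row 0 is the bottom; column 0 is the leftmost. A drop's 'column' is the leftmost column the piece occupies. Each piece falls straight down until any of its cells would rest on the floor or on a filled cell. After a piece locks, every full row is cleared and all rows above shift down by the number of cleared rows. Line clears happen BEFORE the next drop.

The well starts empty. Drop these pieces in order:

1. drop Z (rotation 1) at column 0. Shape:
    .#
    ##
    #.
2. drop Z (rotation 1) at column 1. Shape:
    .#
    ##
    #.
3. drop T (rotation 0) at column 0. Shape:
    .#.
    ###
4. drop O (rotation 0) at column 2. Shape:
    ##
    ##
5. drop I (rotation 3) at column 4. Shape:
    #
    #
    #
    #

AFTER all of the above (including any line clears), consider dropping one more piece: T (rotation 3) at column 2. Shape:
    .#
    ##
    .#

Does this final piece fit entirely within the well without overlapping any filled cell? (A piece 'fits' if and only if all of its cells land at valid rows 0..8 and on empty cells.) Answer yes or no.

Answer: no

Derivation:
Drop 1: Z rot1 at col 0 lands with bottom-row=0; cleared 0 line(s) (total 0); column heights now [2 3 0 0 0], max=3
Drop 2: Z rot1 at col 1 lands with bottom-row=3; cleared 0 line(s) (total 0); column heights now [2 5 6 0 0], max=6
Drop 3: T rot0 at col 0 lands with bottom-row=6; cleared 0 line(s) (total 0); column heights now [7 8 7 0 0], max=8
Drop 4: O rot0 at col 2 lands with bottom-row=7; cleared 0 line(s) (total 0); column heights now [7 8 9 9 0], max=9
Drop 5: I rot3 at col 4 lands with bottom-row=0; cleared 0 line(s) (total 0); column heights now [7 8 9 9 4], max=9
Test piece T rot3 at col 2 (width 2): heights before test = [7 8 9 9 4]; fits = False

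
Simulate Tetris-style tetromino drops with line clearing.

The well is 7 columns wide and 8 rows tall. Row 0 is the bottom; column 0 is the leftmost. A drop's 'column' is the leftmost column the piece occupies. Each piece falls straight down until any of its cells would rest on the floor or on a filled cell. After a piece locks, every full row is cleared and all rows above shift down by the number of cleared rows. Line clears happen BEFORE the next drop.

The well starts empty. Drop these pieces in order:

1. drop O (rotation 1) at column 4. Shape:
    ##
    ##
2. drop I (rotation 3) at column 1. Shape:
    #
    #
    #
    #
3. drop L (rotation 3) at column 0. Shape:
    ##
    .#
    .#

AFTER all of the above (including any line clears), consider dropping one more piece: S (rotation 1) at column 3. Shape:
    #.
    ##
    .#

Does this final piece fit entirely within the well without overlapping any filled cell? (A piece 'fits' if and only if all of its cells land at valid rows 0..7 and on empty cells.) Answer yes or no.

Answer: yes

Derivation:
Drop 1: O rot1 at col 4 lands with bottom-row=0; cleared 0 line(s) (total 0); column heights now [0 0 0 0 2 2 0], max=2
Drop 2: I rot3 at col 1 lands with bottom-row=0; cleared 0 line(s) (total 0); column heights now [0 4 0 0 2 2 0], max=4
Drop 3: L rot3 at col 0 lands with bottom-row=4; cleared 0 line(s) (total 0); column heights now [7 7 0 0 2 2 0], max=7
Test piece S rot1 at col 3 (width 2): heights before test = [7 7 0 0 2 2 0]; fits = True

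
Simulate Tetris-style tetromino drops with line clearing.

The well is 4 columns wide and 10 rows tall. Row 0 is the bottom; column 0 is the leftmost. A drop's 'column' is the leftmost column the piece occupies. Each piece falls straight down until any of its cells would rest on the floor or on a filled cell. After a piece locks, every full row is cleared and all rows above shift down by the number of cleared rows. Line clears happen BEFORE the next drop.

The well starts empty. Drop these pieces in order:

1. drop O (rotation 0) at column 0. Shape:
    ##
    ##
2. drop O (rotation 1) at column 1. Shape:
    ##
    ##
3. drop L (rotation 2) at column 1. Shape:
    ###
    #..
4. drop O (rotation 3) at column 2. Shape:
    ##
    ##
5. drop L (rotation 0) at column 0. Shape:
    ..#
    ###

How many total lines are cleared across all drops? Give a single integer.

Drop 1: O rot0 at col 0 lands with bottom-row=0; cleared 0 line(s) (total 0); column heights now [2 2 0 0], max=2
Drop 2: O rot1 at col 1 lands with bottom-row=2; cleared 0 line(s) (total 0); column heights now [2 4 4 0], max=4
Drop 3: L rot2 at col 1 lands with bottom-row=4; cleared 0 line(s) (total 0); column heights now [2 6 6 6], max=6
Drop 4: O rot3 at col 2 lands with bottom-row=6; cleared 0 line(s) (total 0); column heights now [2 6 8 8], max=8
Drop 5: L rot0 at col 0 lands with bottom-row=8; cleared 0 line(s) (total 0); column heights now [9 9 10 8], max=10

Answer: 0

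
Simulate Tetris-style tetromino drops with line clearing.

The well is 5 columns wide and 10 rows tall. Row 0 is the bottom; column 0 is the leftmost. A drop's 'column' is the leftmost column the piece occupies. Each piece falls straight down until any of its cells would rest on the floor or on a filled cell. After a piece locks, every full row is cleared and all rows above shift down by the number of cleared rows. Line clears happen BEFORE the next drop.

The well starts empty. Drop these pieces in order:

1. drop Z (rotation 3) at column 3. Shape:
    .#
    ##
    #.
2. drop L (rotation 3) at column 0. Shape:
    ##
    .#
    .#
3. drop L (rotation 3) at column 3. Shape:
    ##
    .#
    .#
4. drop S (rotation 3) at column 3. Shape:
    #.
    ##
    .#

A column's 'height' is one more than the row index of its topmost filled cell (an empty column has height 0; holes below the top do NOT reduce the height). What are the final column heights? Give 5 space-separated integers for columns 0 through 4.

Drop 1: Z rot3 at col 3 lands with bottom-row=0; cleared 0 line(s) (total 0); column heights now [0 0 0 2 3], max=3
Drop 2: L rot3 at col 0 lands with bottom-row=0; cleared 0 line(s) (total 0); column heights now [3 3 0 2 3], max=3
Drop 3: L rot3 at col 3 lands with bottom-row=3; cleared 0 line(s) (total 0); column heights now [3 3 0 6 6], max=6
Drop 4: S rot3 at col 3 lands with bottom-row=6; cleared 0 line(s) (total 0); column heights now [3 3 0 9 8], max=9

Answer: 3 3 0 9 8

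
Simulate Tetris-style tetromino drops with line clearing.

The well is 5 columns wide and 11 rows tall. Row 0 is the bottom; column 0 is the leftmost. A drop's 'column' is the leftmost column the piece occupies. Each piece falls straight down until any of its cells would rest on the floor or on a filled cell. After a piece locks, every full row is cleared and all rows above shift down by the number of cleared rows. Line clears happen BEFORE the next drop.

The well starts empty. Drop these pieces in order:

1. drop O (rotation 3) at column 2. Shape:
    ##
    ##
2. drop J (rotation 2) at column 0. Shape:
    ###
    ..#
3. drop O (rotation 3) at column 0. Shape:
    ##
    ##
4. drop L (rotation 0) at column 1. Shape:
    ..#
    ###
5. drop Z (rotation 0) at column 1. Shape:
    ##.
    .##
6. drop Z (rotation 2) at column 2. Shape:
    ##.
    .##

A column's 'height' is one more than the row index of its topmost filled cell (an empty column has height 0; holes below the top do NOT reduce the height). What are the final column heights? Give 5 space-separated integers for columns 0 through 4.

Drop 1: O rot3 at col 2 lands with bottom-row=0; cleared 0 line(s) (total 0); column heights now [0 0 2 2 0], max=2
Drop 2: J rot2 at col 0 lands with bottom-row=2; cleared 0 line(s) (total 0); column heights now [4 4 4 2 0], max=4
Drop 3: O rot3 at col 0 lands with bottom-row=4; cleared 0 line(s) (total 0); column heights now [6 6 4 2 0], max=6
Drop 4: L rot0 at col 1 lands with bottom-row=6; cleared 0 line(s) (total 0); column heights now [6 7 7 8 0], max=8
Drop 5: Z rot0 at col 1 lands with bottom-row=8; cleared 0 line(s) (total 0); column heights now [6 10 10 9 0], max=10
Drop 6: Z rot2 at col 2 lands with bottom-row=9; cleared 0 line(s) (total 0); column heights now [6 10 11 11 10], max=11

Answer: 6 10 11 11 10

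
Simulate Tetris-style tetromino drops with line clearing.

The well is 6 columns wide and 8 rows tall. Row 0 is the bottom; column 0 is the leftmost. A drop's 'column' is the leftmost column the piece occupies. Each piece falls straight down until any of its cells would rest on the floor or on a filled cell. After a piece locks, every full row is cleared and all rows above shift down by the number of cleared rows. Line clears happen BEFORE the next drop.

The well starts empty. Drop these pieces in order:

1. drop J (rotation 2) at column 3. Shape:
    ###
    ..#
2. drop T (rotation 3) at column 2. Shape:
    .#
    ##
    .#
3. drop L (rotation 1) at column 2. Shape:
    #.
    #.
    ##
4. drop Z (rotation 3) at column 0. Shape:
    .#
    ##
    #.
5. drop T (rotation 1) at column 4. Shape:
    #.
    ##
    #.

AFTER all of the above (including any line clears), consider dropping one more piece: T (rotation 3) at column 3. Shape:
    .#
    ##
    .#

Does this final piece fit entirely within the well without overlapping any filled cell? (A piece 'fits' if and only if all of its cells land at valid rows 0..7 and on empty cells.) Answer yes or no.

Answer: yes

Derivation:
Drop 1: J rot2 at col 3 lands with bottom-row=0; cleared 0 line(s) (total 0); column heights now [0 0 0 2 2 2], max=2
Drop 2: T rot3 at col 2 lands with bottom-row=2; cleared 0 line(s) (total 0); column heights now [0 0 4 5 2 2], max=5
Drop 3: L rot1 at col 2 lands with bottom-row=5; cleared 0 line(s) (total 0); column heights now [0 0 8 6 2 2], max=8
Drop 4: Z rot3 at col 0 lands with bottom-row=0; cleared 0 line(s) (total 0); column heights now [2 3 8 6 2 2], max=8
Drop 5: T rot1 at col 4 lands with bottom-row=2; cleared 0 line(s) (total 0); column heights now [2 3 8 6 5 4], max=8
Test piece T rot3 at col 3 (width 2): heights before test = [2 3 8 6 5 4]; fits = True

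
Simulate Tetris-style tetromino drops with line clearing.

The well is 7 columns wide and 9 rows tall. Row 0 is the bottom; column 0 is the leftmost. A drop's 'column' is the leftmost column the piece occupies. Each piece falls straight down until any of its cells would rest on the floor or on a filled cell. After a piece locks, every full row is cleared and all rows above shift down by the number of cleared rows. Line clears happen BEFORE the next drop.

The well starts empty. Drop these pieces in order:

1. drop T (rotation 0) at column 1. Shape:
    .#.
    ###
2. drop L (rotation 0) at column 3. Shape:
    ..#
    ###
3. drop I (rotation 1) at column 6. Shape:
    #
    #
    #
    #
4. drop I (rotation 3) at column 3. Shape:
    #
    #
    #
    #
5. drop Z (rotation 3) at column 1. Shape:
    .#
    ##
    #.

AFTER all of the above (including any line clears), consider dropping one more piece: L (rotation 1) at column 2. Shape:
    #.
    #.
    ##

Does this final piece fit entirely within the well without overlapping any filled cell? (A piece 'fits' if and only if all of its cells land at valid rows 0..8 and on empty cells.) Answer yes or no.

Drop 1: T rot0 at col 1 lands with bottom-row=0; cleared 0 line(s) (total 0); column heights now [0 1 2 1 0 0 0], max=2
Drop 2: L rot0 at col 3 lands with bottom-row=1; cleared 0 line(s) (total 0); column heights now [0 1 2 2 2 3 0], max=3
Drop 3: I rot1 at col 6 lands with bottom-row=0; cleared 0 line(s) (total 0); column heights now [0 1 2 2 2 3 4], max=4
Drop 4: I rot3 at col 3 lands with bottom-row=2; cleared 0 line(s) (total 0); column heights now [0 1 2 6 2 3 4], max=6
Drop 5: Z rot3 at col 1 lands with bottom-row=1; cleared 0 line(s) (total 0); column heights now [0 3 4 6 2 3 4], max=6
Test piece L rot1 at col 2 (width 2): heights before test = [0 3 4 6 2 3 4]; fits = True

Answer: yes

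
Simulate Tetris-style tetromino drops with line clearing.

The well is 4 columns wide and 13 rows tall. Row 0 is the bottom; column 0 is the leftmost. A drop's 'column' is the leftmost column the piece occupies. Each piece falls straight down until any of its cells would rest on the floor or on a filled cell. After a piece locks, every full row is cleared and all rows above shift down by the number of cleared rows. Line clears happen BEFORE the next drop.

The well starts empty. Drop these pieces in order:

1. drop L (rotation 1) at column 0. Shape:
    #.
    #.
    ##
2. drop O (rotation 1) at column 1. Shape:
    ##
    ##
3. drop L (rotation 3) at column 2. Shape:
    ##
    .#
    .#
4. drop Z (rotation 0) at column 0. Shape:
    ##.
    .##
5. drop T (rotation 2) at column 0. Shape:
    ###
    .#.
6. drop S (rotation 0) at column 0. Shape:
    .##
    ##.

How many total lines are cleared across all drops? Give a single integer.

Answer: 2

Derivation:
Drop 1: L rot1 at col 0 lands with bottom-row=0; cleared 0 line(s) (total 0); column heights now [3 1 0 0], max=3
Drop 2: O rot1 at col 1 lands with bottom-row=1; cleared 0 line(s) (total 0); column heights now [3 3 3 0], max=3
Drop 3: L rot3 at col 2 lands with bottom-row=1; cleared 2 line(s) (total 2); column heights now [1 1 2 2], max=2
Drop 4: Z rot0 at col 0 lands with bottom-row=2; cleared 0 line(s) (total 2); column heights now [4 4 3 2], max=4
Drop 5: T rot2 at col 0 lands with bottom-row=4; cleared 0 line(s) (total 2); column heights now [6 6 6 2], max=6
Drop 6: S rot0 at col 0 lands with bottom-row=6; cleared 0 line(s) (total 2); column heights now [7 8 8 2], max=8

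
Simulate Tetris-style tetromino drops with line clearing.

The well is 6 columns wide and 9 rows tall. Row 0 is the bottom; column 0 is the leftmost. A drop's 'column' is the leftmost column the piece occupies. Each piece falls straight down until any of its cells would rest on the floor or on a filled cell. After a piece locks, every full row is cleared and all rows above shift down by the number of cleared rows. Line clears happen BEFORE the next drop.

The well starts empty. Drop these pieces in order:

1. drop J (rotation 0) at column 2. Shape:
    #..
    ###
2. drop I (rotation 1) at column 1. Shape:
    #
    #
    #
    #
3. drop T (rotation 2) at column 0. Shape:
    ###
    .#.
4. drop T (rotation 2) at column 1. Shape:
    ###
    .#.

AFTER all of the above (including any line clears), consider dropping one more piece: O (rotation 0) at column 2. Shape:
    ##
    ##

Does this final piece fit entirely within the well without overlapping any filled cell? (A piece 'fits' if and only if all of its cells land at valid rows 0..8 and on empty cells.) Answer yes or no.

Answer: no

Derivation:
Drop 1: J rot0 at col 2 lands with bottom-row=0; cleared 0 line(s) (total 0); column heights now [0 0 2 1 1 0], max=2
Drop 2: I rot1 at col 1 lands with bottom-row=0; cleared 0 line(s) (total 0); column heights now [0 4 2 1 1 0], max=4
Drop 3: T rot2 at col 0 lands with bottom-row=4; cleared 0 line(s) (total 0); column heights now [6 6 6 1 1 0], max=6
Drop 4: T rot2 at col 1 lands with bottom-row=6; cleared 0 line(s) (total 0); column heights now [6 8 8 8 1 0], max=8
Test piece O rot0 at col 2 (width 2): heights before test = [6 8 8 8 1 0]; fits = False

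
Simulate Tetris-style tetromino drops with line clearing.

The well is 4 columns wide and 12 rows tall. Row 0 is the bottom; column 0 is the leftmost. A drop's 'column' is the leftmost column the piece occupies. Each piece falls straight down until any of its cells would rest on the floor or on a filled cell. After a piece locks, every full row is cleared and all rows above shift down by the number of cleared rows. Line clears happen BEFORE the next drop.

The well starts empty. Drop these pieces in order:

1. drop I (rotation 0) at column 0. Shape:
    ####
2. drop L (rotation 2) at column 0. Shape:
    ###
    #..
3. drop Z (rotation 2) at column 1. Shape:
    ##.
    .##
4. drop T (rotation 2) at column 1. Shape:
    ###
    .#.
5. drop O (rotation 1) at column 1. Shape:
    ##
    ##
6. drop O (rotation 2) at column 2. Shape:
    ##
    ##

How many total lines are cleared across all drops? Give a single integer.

Drop 1: I rot0 at col 0 lands with bottom-row=0; cleared 1 line(s) (total 1); column heights now [0 0 0 0], max=0
Drop 2: L rot2 at col 0 lands with bottom-row=0; cleared 0 line(s) (total 1); column heights now [2 2 2 0], max=2
Drop 3: Z rot2 at col 1 lands with bottom-row=2; cleared 0 line(s) (total 1); column heights now [2 4 4 3], max=4
Drop 4: T rot2 at col 1 lands with bottom-row=4; cleared 0 line(s) (total 1); column heights now [2 6 6 6], max=6
Drop 5: O rot1 at col 1 lands with bottom-row=6; cleared 0 line(s) (total 1); column heights now [2 8 8 6], max=8
Drop 6: O rot2 at col 2 lands with bottom-row=8; cleared 0 line(s) (total 1); column heights now [2 8 10 10], max=10

Answer: 1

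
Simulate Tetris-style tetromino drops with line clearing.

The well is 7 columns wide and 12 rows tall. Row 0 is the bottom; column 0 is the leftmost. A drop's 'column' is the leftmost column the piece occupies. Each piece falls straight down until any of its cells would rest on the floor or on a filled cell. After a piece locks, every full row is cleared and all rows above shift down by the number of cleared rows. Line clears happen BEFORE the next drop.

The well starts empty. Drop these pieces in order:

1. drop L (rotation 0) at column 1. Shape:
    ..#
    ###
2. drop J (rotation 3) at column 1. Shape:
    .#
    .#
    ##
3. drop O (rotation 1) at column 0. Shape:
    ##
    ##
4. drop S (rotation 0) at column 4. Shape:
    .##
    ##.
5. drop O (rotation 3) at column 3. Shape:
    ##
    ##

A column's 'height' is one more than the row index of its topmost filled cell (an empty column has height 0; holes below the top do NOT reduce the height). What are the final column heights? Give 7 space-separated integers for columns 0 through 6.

Drop 1: L rot0 at col 1 lands with bottom-row=0; cleared 0 line(s) (total 0); column heights now [0 1 1 2 0 0 0], max=2
Drop 2: J rot3 at col 1 lands with bottom-row=1; cleared 0 line(s) (total 0); column heights now [0 2 4 2 0 0 0], max=4
Drop 3: O rot1 at col 0 lands with bottom-row=2; cleared 0 line(s) (total 0); column heights now [4 4 4 2 0 0 0], max=4
Drop 4: S rot0 at col 4 lands with bottom-row=0; cleared 0 line(s) (total 0); column heights now [4 4 4 2 1 2 2], max=4
Drop 5: O rot3 at col 3 lands with bottom-row=2; cleared 0 line(s) (total 0); column heights now [4 4 4 4 4 2 2], max=4

Answer: 4 4 4 4 4 2 2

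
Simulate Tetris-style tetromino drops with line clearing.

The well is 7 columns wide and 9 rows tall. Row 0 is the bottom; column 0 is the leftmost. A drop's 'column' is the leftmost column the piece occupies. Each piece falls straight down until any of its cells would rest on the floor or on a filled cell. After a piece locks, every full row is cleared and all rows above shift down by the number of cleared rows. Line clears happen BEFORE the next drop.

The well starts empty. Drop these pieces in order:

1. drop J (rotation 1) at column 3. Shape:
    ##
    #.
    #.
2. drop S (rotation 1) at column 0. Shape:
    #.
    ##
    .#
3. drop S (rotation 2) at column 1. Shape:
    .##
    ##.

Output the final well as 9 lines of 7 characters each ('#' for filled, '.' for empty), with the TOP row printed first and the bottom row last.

Answer: .......
.......
.......
.......
.......
..##...
#####..
##.#...
.#.#...

Derivation:
Drop 1: J rot1 at col 3 lands with bottom-row=0; cleared 0 line(s) (total 0); column heights now [0 0 0 3 3 0 0], max=3
Drop 2: S rot1 at col 0 lands with bottom-row=0; cleared 0 line(s) (total 0); column heights now [3 2 0 3 3 0 0], max=3
Drop 3: S rot2 at col 1 lands with bottom-row=2; cleared 0 line(s) (total 0); column heights now [3 3 4 4 3 0 0], max=4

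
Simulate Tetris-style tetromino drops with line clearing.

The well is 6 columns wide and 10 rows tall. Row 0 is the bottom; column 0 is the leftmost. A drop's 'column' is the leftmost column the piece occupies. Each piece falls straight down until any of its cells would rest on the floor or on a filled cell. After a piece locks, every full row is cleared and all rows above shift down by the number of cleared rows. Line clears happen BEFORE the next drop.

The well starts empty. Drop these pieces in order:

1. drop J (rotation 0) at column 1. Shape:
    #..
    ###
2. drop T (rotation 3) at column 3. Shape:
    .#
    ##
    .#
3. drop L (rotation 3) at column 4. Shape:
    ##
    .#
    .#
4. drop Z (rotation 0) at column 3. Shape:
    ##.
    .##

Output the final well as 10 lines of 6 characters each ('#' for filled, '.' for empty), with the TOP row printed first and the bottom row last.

Drop 1: J rot0 at col 1 lands with bottom-row=0; cleared 0 line(s) (total 0); column heights now [0 2 1 1 0 0], max=2
Drop 2: T rot3 at col 3 lands with bottom-row=0; cleared 0 line(s) (total 0); column heights now [0 2 1 2 3 0], max=3
Drop 3: L rot3 at col 4 lands with bottom-row=1; cleared 0 line(s) (total 0); column heights now [0 2 1 2 4 4], max=4
Drop 4: Z rot0 at col 3 lands with bottom-row=4; cleared 0 line(s) (total 0); column heights now [0 2 1 6 6 5], max=6

Answer: ......
......
......
......
...##.
....##
....##
....##
.#.###
.####.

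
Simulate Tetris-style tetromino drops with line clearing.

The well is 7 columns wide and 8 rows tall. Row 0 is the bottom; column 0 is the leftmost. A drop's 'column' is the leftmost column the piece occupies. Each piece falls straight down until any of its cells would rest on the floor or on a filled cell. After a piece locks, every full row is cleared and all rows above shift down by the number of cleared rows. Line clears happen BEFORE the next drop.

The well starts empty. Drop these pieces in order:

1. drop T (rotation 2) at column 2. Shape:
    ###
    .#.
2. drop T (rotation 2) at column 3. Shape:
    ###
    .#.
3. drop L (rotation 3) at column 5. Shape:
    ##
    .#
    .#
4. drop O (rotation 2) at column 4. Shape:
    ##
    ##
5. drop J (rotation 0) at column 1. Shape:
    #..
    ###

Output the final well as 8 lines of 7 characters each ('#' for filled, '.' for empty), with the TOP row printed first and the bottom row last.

Drop 1: T rot2 at col 2 lands with bottom-row=0; cleared 0 line(s) (total 0); column heights now [0 0 2 2 2 0 0], max=2
Drop 2: T rot2 at col 3 lands with bottom-row=2; cleared 0 line(s) (total 0); column heights now [0 0 2 4 4 4 0], max=4
Drop 3: L rot3 at col 5 lands with bottom-row=2; cleared 0 line(s) (total 0); column heights now [0 0 2 4 4 5 5], max=5
Drop 4: O rot2 at col 4 lands with bottom-row=5; cleared 0 line(s) (total 0); column heights now [0 0 2 4 7 7 5], max=7
Drop 5: J rot0 at col 1 lands with bottom-row=4; cleared 0 line(s) (total 0); column heights now [0 6 5 5 7 7 5], max=7

Answer: .......
....##.
.#..##.
.###.##
...####
....#.#
..###..
...#...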